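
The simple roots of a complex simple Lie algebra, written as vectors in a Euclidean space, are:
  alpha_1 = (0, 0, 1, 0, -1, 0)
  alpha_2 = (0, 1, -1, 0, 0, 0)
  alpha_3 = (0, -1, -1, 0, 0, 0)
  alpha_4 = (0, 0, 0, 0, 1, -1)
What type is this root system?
D_4 (so(8))

Compute the Cartan integers a_ij = 2(alpha_i, alpha_j)/(alpha_j, alpha_j); the resulting 4x4 Cartan matrix is
[[2, -1, -1, -1], [-1, 2, 0, 0], [-1, 0, 2, 0], [-1, 0, 0, 2]].
All simple roots have the same length, so the diagram is simply laced. The associated Dynkin diagram is a chain of 2 nodes with a fork of two nodes at one end (D_4), so the type is D_4 (the algebra so(8)).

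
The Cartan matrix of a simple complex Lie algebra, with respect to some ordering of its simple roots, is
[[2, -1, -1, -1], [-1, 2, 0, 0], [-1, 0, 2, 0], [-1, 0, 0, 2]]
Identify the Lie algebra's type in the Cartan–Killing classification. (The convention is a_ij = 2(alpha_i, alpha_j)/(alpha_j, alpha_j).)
The matrix has rank 4 with 2's on the diagonal. Reading the off-diagonal entries as Dynkin edges (a single edge where a_ij = a_ji = -1; a double or triple edge where a_ij * a_ji = 2 or 3), the diagram is a chain of 2 nodes with a fork of two nodes at one end (D_4). One simple-root ordering that puts it in standard form is (alpha_2, alpha_1, alpha_3, alpha_4). So the algebra is type D_4, i.e. so(8).

type D_4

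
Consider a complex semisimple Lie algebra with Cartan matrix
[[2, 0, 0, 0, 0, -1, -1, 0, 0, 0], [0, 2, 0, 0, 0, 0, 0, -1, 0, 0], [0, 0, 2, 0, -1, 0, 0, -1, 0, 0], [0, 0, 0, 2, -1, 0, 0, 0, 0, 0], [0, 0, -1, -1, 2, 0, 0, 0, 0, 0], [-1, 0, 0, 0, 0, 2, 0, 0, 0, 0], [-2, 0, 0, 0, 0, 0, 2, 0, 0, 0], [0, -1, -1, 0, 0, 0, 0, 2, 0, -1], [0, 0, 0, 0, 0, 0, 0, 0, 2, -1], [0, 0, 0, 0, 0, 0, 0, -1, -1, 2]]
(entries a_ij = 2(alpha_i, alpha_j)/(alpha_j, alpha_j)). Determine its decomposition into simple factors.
type C_3 ⊕ type E_7

The diagram associated to this matrix has two connected components: the simple roots {alpha_1, alpha_6, alpha_7} form a chain of 3 nodes with a double edge at one end; the terminal node there is the unique long simple root (C_3), and {alpha_2, alpha_3, alpha_4, alpha_5, alpha_8, alpha_9, alpha_10} form a chain of 6 nodes with one extra node attached to the third node from one end (E_7). A semisimple Lie algebra decomposes uniquely as the direct sum of simple ideals, one per connected component of its Dynkin diagram, so g ≅ C_3 ⊕ E_7 (dimension 21 + 133 = 154).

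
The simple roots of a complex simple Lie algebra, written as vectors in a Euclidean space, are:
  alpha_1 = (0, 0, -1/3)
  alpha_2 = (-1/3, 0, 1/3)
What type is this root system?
Compute the Cartan integers a_ij = 2(alpha_i, alpha_j)/(alpha_j, alpha_j); the resulting 2x2 Cartan matrix is
[[2, -1], [-2, 2]].
The roots have two lengths (squared-length ratio 2:1); the short ones are alpha_{1}. The associated Dynkin diagram is a chain of 2 nodes with a double edge at one end; the terminal node there is the unique short simple root (B_2), so the type is B_2 (the algebra so(5)).

B2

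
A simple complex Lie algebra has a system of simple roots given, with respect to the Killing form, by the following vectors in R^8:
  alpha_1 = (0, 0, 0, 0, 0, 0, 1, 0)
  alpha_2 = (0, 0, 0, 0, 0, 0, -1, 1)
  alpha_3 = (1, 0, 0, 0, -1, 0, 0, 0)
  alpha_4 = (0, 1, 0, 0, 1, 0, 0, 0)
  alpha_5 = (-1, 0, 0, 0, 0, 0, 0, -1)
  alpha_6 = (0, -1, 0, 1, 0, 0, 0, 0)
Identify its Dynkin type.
B6

Compute the Cartan integers a_ij = 2(alpha_i, alpha_j)/(alpha_j, alpha_j); the resulting 6x6 Cartan matrix is
[[2, -1, 0, 0, 0, 0], [-2, 2, 0, 0, -1, 0], [0, 0, 2, -1, -1, 0], [0, 0, -1, 2, 0, -1], [0, -1, -1, 0, 2, 0], [0, 0, 0, -1, 0, 2]].
The roots have two lengths (squared-length ratio 2:1); the short ones are alpha_{1}. The associated Dynkin diagram is a chain of 6 nodes with a double edge at one end; the terminal node there is the unique short simple root (B_6), so the type is B_6 (the algebra so(13)).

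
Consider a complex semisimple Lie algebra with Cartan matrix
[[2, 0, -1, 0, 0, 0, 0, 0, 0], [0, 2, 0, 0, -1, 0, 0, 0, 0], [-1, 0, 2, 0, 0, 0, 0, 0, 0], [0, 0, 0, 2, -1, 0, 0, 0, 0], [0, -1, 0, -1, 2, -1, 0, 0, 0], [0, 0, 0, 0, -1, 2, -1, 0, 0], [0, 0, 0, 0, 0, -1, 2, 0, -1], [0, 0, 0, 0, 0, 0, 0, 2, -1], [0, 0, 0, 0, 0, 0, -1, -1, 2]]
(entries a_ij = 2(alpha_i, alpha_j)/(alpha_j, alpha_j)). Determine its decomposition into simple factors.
A_2 (sl(3)) ⊕ D_7 (so(14))

The diagram associated to this matrix has two connected components: the simple roots {alpha_1, alpha_3} form a chain of 2 nodes with single edges (A_2), and {alpha_2, alpha_4, alpha_5, alpha_6, alpha_7, alpha_8, alpha_9} form a chain of 5 nodes with a fork of two nodes at one end (D_7). A semisimple Lie algebra decomposes uniquely as the direct sum of simple ideals, one per connected component of its Dynkin diagram, so g ≅ A_2 ⊕ D_7 (dimension 8 + 91 = 99).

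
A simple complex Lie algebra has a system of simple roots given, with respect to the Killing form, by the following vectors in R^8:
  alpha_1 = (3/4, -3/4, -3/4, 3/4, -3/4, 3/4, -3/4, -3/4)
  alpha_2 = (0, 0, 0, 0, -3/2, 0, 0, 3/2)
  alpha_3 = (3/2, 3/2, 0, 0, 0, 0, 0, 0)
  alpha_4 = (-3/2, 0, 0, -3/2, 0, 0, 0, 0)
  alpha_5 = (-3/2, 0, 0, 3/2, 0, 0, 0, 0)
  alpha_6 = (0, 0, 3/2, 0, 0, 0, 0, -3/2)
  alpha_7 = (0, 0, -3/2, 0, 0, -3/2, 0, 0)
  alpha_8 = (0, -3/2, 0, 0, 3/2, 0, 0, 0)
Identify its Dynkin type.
Compute the Cartan integers a_ij = 2(alpha_i, alpha_j)/(alpha_j, alpha_j); the resulting 8x8 Cartan matrix is
[[2, 0, 0, -1, 0, 0, 0, 0], [0, 2, 0, 0, 0, -1, 0, -1], [0, 0, 2, -1, -1, 0, 0, -1], [-1, 0, -1, 2, 0, 0, 0, 0], [0, 0, -1, 0, 2, 0, 0, 0], [0, -1, 0, 0, 0, 2, -1, 0], [0, 0, 0, 0, 0, -1, 2, 0], [0, -1, -1, 0, 0, 0, 0, 2]].
All simple roots have the same length, so the diagram is simply laced. The associated Dynkin diagram is a chain of 7 nodes with one extra node attached to the third node from one end (E_8), so the type is E_8.

type E_8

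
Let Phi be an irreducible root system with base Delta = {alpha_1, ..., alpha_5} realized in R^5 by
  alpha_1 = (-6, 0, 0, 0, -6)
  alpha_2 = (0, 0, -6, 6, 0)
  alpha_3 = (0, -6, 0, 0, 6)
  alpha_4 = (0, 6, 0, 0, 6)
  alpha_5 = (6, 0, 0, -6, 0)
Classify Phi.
Compute the Cartan integers a_ij = 2(alpha_i, alpha_j)/(alpha_j, alpha_j); the resulting 5x5 Cartan matrix is
[[2, 0, -1, -1, -1], [0, 2, 0, 0, -1], [-1, 0, 2, 0, 0], [-1, 0, 0, 2, 0], [-1, -1, 0, 0, 2]].
All simple roots have the same length, so the diagram is simply laced. The associated Dynkin diagram is a chain of 3 nodes with a fork of two nodes at one end (D_5), so the type is D_5 (the algebra so(10)).

D_5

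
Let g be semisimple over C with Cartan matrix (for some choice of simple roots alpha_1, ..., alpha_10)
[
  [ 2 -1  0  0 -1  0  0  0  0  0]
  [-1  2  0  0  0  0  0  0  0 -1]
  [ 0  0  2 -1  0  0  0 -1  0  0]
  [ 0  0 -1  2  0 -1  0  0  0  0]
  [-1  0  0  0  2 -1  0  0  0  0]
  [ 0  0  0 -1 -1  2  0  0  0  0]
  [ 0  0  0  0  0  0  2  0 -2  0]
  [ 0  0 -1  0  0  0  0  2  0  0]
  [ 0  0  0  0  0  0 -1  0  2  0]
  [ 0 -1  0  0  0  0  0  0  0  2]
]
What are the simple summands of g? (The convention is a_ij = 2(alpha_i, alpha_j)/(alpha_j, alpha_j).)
type A_8 ⊕ type B_2

The diagram associated to this matrix has two connected components: the simple roots {alpha_1, alpha_2, alpha_3, alpha_4, alpha_5, alpha_6, alpha_8, alpha_10} form a chain of 8 nodes with single edges (A_8), and {alpha_7, alpha_9} form a chain of 2 nodes with a double edge at one end; the terminal node there is the unique short simple root (B_2). A semisimple Lie algebra decomposes uniquely as the direct sum of simple ideals, one per connected component of its Dynkin diagram, so g ≅ A_8 ⊕ B_2 (dimension 80 + 10 = 90).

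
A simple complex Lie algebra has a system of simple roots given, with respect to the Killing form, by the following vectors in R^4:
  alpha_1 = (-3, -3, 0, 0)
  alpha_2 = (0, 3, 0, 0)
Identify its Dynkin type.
B_2 (so(5))

Compute the Cartan integers a_ij = 2(alpha_i, alpha_j)/(alpha_j, alpha_j); the resulting 2x2 Cartan matrix is
[[2, -2], [-1, 2]].
The roots have two lengths (squared-length ratio 2:1); the short ones are alpha_{2}. The associated Dynkin diagram is a chain of 2 nodes with a double edge at one end; the terminal node there is the unique short simple root (B_2), so the type is B_2 (the algebra so(5)).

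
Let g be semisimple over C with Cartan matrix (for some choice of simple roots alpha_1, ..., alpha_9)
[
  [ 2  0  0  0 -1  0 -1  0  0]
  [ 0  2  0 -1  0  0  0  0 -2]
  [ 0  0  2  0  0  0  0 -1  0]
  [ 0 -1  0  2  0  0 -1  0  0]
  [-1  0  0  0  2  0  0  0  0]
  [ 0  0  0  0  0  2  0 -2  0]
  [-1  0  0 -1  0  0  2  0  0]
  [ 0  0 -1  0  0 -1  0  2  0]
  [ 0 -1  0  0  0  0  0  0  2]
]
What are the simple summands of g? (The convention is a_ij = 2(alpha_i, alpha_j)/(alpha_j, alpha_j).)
The diagram associated to this matrix has two connected components: the simple roots {alpha_1, alpha_2, alpha_4, alpha_5, alpha_7, alpha_9} form a chain of 6 nodes with a double edge at one end; the terminal node there is the unique short simple root (B_6), and {alpha_3, alpha_6, alpha_8} form a chain of 3 nodes with a double edge at one end; the terminal node there is the unique long simple root (C_3). A semisimple Lie algebra decomposes uniquely as the direct sum of simple ideals, one per connected component of its Dynkin diagram, so g ≅ B_6 ⊕ C_3 (dimension 78 + 21 = 99).

B_6 + C_3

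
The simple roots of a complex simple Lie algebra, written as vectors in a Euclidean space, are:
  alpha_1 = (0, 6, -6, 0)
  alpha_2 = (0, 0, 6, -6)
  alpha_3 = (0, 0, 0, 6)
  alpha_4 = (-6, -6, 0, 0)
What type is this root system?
B_4

Compute the Cartan integers a_ij = 2(alpha_i, alpha_j)/(alpha_j, alpha_j); the resulting 4x4 Cartan matrix is
[[2, -1, 0, -1], [-1, 2, -2, 0], [0, -1, 2, 0], [-1, 0, 0, 2]].
The roots have two lengths (squared-length ratio 2:1); the short ones are alpha_{3}. The associated Dynkin diagram is a chain of 4 nodes with a double edge at one end; the terminal node there is the unique short simple root (B_4), so the type is B_4 (the algebra so(9)).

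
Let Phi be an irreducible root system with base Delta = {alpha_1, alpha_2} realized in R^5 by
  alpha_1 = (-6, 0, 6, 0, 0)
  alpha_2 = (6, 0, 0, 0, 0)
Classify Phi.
Compute the Cartan integers a_ij = 2(alpha_i, alpha_j)/(alpha_j, alpha_j); the resulting 2x2 Cartan matrix is
[[2, -2], [-1, 2]].
The roots have two lengths (squared-length ratio 2:1); the short ones are alpha_{2}. The associated Dynkin diagram is a chain of 2 nodes with a double edge at one end; the terminal node there is the unique short simple root (B_2), so the type is B_2 (the algebra so(5)).

B2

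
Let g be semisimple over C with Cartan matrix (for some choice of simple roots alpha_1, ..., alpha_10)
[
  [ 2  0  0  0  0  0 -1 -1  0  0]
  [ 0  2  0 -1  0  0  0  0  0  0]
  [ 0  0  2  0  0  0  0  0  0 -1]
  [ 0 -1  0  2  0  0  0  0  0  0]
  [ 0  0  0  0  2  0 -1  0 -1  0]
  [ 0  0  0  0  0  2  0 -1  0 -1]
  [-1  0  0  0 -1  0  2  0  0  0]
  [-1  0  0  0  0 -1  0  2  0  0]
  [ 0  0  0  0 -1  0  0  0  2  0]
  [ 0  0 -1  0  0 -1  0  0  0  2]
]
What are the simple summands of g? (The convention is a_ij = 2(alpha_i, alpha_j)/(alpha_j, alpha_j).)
The diagram associated to this matrix has two connected components: the simple roots {alpha_2, alpha_4} form a chain of 2 nodes with single edges (A_2), and {alpha_1, alpha_3, alpha_5, alpha_6, alpha_7, alpha_8, alpha_9, alpha_10} form a chain of 8 nodes with single edges (A_8). A semisimple Lie algebra decomposes uniquely as the direct sum of simple ideals, one per connected component of its Dynkin diagram, so g ≅ A_2 ⊕ A_8 (dimension 8 + 80 = 88).

A2 + A8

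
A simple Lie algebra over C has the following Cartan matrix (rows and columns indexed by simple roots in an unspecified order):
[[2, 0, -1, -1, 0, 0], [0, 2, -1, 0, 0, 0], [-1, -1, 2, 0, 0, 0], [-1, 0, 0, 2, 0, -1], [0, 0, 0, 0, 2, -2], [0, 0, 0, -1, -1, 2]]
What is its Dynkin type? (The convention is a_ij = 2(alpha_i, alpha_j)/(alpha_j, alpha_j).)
C_6

The matrix has rank 6 with 2's on the diagonal. Reading the off-diagonal entries as Dynkin edges (a single edge where a_ij = a_ji = -1; a double or triple edge where a_ij * a_ji = 2 or 3), the diagram is a chain of 6 nodes with a double edge at one end; the terminal node there is the unique long simple root (C_6). One simple-root ordering that puts it in standard form is (alpha_2, alpha_3, alpha_1, alpha_4, alpha_6, alpha_5). So the algebra is type C_6, i.e. sp(12).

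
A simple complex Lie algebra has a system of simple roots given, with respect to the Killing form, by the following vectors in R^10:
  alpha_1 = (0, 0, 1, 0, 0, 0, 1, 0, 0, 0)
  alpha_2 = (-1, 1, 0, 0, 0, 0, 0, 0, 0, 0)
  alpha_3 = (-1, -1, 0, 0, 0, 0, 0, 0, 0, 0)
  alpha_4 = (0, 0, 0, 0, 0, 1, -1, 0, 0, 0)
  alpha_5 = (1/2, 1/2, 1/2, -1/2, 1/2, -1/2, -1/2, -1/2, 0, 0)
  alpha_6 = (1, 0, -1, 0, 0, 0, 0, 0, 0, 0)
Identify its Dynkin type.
Compute the Cartan integers a_ij = 2(alpha_i, alpha_j)/(alpha_j, alpha_j); the resulting 6x6 Cartan matrix is
[[2, 0, 0, -1, 0, -1], [0, 2, 0, 0, 0, -1], [0, 0, 2, 0, -1, -1], [-1, 0, 0, 2, 0, 0], [0, 0, -1, 0, 2, 0], [-1, -1, -1, 0, 0, 2]].
All simple roots have the same length, so the diagram is simply laced. The associated Dynkin diagram is a chain of 5 nodes with one extra node attached to the third node from one end (E_6), so the type is E_6.

type E_6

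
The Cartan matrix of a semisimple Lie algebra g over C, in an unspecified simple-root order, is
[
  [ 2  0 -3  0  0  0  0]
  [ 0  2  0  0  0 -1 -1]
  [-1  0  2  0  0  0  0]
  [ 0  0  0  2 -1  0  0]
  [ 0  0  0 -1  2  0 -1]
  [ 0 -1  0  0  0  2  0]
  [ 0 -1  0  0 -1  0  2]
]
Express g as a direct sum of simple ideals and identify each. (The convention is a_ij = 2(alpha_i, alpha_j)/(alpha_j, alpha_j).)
type A_5 + type G_2

The diagram associated to this matrix has two connected components: the simple roots {alpha_2, alpha_4, alpha_5, alpha_6, alpha_7} form a chain of 5 nodes with single edges (A_5), and {alpha_1, alpha_3} form two nodes joined by a triple edge (G_2). A semisimple Lie algebra decomposes uniquely as the direct sum of simple ideals, one per connected component of its Dynkin diagram, so g ≅ A_5 ⊕ G_2 (dimension 35 + 14 = 49).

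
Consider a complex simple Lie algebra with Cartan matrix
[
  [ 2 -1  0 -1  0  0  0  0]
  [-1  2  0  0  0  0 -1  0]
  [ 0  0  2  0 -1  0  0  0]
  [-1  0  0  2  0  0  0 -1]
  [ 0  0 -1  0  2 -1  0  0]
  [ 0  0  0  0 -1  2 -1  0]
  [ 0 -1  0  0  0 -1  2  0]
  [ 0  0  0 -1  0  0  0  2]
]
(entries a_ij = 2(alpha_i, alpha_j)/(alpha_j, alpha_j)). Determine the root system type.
A_8 (sl(9))

The matrix has rank 8 with 2's on the diagonal. Reading the off-diagonal entries as Dynkin edges (a single edge where a_ij = a_ji = -1; a double or triple edge where a_ij * a_ji = 2 or 3), the diagram is a chain of 8 nodes with single edges (A_8). One simple-root ordering that puts it in standard form is (alpha_3, alpha_5, alpha_6, alpha_7, alpha_2, alpha_1, alpha_4, alpha_8). So the algebra is type A_8, i.e. sl(9).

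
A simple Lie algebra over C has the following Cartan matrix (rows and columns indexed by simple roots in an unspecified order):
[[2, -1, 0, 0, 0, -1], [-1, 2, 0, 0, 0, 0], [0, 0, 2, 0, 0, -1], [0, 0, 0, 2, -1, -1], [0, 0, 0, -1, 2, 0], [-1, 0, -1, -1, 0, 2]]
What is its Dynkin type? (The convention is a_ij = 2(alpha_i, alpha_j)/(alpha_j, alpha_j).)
E_6

The matrix has rank 6 with 2's on the diagonal. Reading the off-diagonal entries as Dynkin edges (a single edge where a_ij = a_ji = -1; a double or triple edge where a_ij * a_ji = 2 or 3), the diagram is a chain of 5 nodes with one extra node attached to the third node from one end (E_6). One simple-root ordering that puts it in standard form is (alpha_5, alpha_3, alpha_4, alpha_6, alpha_1, alpha_2). So the algebra is type E_6.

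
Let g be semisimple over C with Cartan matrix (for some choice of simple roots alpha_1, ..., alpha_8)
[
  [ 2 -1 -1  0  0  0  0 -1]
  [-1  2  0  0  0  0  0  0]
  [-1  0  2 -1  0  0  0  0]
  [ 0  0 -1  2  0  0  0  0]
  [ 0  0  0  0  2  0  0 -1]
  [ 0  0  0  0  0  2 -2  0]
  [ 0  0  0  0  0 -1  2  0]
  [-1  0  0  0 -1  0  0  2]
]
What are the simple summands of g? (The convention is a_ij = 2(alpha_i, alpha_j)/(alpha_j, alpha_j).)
type B_2 + type E_6

The diagram associated to this matrix has two connected components: the simple roots {alpha_6, alpha_7} form a chain of 2 nodes with a double edge at one end; the terminal node there is the unique short simple root (B_2), and {alpha_1, alpha_2, alpha_3, alpha_4, alpha_5, alpha_8} form a chain of 5 nodes with one extra node attached to the third node from one end (E_6). A semisimple Lie algebra decomposes uniquely as the direct sum of simple ideals, one per connected component of its Dynkin diagram, so g ≅ B_2 ⊕ E_6 (dimension 10 + 78 = 88).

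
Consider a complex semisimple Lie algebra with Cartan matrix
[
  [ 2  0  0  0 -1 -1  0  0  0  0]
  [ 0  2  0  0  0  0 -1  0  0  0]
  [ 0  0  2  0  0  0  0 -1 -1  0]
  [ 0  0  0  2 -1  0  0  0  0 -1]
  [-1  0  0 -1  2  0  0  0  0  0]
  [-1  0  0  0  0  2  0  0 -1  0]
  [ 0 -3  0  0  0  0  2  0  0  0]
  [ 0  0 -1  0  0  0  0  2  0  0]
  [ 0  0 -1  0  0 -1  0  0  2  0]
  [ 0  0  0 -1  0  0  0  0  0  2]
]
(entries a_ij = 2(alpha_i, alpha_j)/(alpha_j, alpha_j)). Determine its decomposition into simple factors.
type A_8 + type G_2

The diagram associated to this matrix has two connected components: the simple roots {alpha_1, alpha_3, alpha_4, alpha_5, alpha_6, alpha_8, alpha_9, alpha_10} form a chain of 8 nodes with single edges (A_8), and {alpha_2, alpha_7} form two nodes joined by a triple edge (G_2). A semisimple Lie algebra decomposes uniquely as the direct sum of simple ideals, one per connected component of its Dynkin diagram, so g ≅ A_8 ⊕ G_2 (dimension 80 + 14 = 94).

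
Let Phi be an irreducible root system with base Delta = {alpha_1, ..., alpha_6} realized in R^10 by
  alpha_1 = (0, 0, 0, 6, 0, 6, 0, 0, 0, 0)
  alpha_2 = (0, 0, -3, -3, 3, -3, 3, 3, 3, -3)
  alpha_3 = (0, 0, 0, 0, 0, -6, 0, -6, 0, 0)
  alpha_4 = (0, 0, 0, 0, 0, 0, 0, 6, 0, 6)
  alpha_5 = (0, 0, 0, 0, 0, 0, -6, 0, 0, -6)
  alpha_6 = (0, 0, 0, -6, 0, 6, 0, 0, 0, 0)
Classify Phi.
E6

Compute the Cartan integers a_ij = 2(alpha_i, alpha_j)/(alpha_j, alpha_j); the resulting 6x6 Cartan matrix is
[[2, -1, -1, 0, 0, 0], [-1, 2, 0, 0, 0, 0], [-1, 0, 2, -1, 0, -1], [0, 0, -1, 2, -1, 0], [0, 0, 0, -1, 2, 0], [0, 0, -1, 0, 0, 2]].
All simple roots have the same length, so the diagram is simply laced. The associated Dynkin diagram is a chain of 5 nodes with one extra node attached to the third node from one end (E_6), so the type is E_6.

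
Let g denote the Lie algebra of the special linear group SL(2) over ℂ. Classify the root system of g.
This is sl(2), which has dimension 2^2 - 1 = 3 and rank 2 - 1 = 1 (a Cartan subalgebra is the diagonal traceless matrices). In the classification of classical Lie algebras, the special linear algebra sl(n+1) has type A_n; here n = 1, so the Dynkin diagram is a chain of 1 nodes with single edges (A_1). Hence the type is A_1.

A_1 (sl(2))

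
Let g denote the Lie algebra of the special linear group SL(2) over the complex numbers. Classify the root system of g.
This is sl(2), which has dimension 2^2 - 1 = 3 and rank 2 - 1 = 1 (a Cartan subalgebra is the diagonal traceless matrices). In the classification of classical Lie algebras, the special linear algebra sl(n+1) has type A_n; here n = 1, so the Dynkin diagram is a chain of 1 nodes with single edges (A_1). Hence the type is A_1.

A_1 (sl(2))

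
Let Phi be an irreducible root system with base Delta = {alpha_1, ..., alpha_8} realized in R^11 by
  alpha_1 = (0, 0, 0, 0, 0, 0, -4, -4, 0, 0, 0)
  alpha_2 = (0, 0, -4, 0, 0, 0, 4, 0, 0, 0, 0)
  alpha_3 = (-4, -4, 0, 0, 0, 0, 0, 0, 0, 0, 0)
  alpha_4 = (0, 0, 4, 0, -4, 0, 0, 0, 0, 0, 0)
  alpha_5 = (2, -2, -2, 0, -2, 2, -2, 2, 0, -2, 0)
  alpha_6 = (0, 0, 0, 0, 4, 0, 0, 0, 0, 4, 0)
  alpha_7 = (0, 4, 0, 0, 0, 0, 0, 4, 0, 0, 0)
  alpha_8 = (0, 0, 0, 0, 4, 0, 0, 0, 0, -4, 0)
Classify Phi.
E_8

Compute the Cartan integers a_ij = 2(alpha_i, alpha_j)/(alpha_j, alpha_j); the resulting 8x8 Cartan matrix is
[[2, -1, 0, 0, 0, 0, -1, 0], [-1, 2, 0, -1, 0, 0, 0, 0], [0, 0, 2, 0, 0, 0, -1, 0], [0, -1, 0, 2, 0, -1, 0, -1], [0, 0, 0, 0, 2, -1, 0, 0], [0, 0, 0, -1, -1, 2, 0, 0], [-1, 0, -1, 0, 0, 0, 2, 0], [0, 0, 0, -1, 0, 0, 0, 2]].
All simple roots have the same length, so the diagram is simply laced. The associated Dynkin diagram is a chain of 7 nodes with one extra node attached to the third node from one end (E_8), so the type is E_8.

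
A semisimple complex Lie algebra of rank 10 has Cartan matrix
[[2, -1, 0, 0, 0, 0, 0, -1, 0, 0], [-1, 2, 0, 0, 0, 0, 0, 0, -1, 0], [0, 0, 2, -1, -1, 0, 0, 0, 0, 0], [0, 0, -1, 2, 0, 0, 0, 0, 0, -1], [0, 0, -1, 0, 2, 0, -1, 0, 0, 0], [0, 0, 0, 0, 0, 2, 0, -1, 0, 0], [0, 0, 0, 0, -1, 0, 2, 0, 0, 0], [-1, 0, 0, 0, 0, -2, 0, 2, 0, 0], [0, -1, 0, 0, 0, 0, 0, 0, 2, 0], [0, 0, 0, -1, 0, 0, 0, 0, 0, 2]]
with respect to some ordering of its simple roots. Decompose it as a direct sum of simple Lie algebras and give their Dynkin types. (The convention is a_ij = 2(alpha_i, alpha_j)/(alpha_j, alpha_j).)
The diagram associated to this matrix has two connected components: the simple roots {alpha_3, alpha_4, alpha_5, alpha_7, alpha_10} form a chain of 5 nodes with single edges (A_5), and {alpha_1, alpha_2, alpha_6, alpha_8, alpha_9} form a chain of 5 nodes with a double edge at one end; the terminal node there is the unique short simple root (B_5). A semisimple Lie algebra decomposes uniquely as the direct sum of simple ideals, one per connected component of its Dynkin diagram, so g ≅ A_5 ⊕ B_5 (dimension 35 + 55 = 90).

A_5 ⊕ B_5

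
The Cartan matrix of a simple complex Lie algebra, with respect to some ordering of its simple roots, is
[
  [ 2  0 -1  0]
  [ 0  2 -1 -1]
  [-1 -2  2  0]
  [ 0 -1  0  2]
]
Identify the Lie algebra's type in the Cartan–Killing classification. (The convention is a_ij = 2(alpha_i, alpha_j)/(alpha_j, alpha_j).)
The matrix has rank 4 with 2's on the diagonal. Reading the off-diagonal entries as Dynkin edges (a single edge where a_ij = a_ji = -1; a double or triple edge where a_ij * a_ji = 2 or 3), the diagram is a chain of 4 nodes with a double edge between the middle two (F_4). One simple-root ordering that puts it in standard form is (alpha_1, alpha_3, alpha_2, alpha_4). So the algebra is type F_4.

type F_4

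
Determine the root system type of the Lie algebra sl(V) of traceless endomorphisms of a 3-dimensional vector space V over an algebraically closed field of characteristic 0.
This is sl(3), which has dimension 3^2 - 1 = 8 and rank 3 - 1 = 2 (a Cartan subalgebra is the diagonal traceless matrices). In the classification of classical Lie algebras, the special linear algebra sl(n+1) has type A_n; here n = 2, so the Dynkin diagram is a chain of 2 nodes with single edges (A_2). Hence the type is A_2.

A_2 (sl(3))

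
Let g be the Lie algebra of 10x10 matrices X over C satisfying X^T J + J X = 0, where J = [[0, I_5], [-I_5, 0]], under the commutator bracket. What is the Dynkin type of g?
This is sp(10), which has dimension 10(10+1)/2 = 55 and rank 10/2 = 5. In the classification of classical Lie algebras, the symplectic algebra sp(2n) has type C_n; here n = 5, so the Dynkin diagram is a chain of 5 nodes with a double edge at one end; the terminal node there is the unique long simple root (C_5). Hence the type is C_5.

C_5 (sp(10))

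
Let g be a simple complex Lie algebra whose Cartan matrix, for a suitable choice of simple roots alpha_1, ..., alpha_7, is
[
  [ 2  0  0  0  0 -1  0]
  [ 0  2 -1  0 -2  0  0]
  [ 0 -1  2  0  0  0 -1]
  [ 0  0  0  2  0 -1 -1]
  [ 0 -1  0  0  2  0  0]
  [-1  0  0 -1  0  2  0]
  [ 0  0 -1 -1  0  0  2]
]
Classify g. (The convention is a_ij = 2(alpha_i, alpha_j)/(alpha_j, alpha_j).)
B_7 (so(15))

The matrix has rank 7 with 2's on the diagonal. Reading the off-diagonal entries as Dynkin edges (a single edge where a_ij = a_ji = -1; a double or triple edge where a_ij * a_ji = 2 or 3), the diagram is a chain of 7 nodes with a double edge at one end; the terminal node there is the unique short simple root (B_7). One simple-root ordering that puts it in standard form is (alpha_1, alpha_6, alpha_4, alpha_7, alpha_3, alpha_2, alpha_5). So the algebra is type B_7, i.e. so(15).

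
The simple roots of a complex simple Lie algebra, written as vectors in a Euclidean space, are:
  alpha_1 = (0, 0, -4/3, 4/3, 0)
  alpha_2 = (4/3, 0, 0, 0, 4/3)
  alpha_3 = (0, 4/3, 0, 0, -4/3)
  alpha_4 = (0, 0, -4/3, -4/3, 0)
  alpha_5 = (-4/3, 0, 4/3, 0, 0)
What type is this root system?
D5

Compute the Cartan integers a_ij = 2(alpha_i, alpha_j)/(alpha_j, alpha_j); the resulting 5x5 Cartan matrix is
[[2, 0, 0, 0, -1], [0, 2, -1, 0, -1], [0, -1, 2, 0, 0], [0, 0, 0, 2, -1], [-1, -1, 0, -1, 2]].
All simple roots have the same length, so the diagram is simply laced. The associated Dynkin diagram is a chain of 3 nodes with a fork of two nodes at one end (D_5), so the type is D_5 (the algebra so(10)).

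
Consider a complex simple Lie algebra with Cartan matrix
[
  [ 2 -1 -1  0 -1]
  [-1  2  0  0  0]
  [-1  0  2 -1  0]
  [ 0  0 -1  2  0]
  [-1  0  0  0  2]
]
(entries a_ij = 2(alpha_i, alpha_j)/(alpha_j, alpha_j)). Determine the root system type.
The matrix has rank 5 with 2's on the diagonal. Reading the off-diagonal entries as Dynkin edges (a single edge where a_ij = a_ji = -1; a double or triple edge where a_ij * a_ji = 2 or 3), the diagram is a chain of 3 nodes with a fork of two nodes at one end (D_5). One simple-root ordering that puts it in standard form is (alpha_4, alpha_3, alpha_1, alpha_5, alpha_2). So the algebra is type D_5, i.e. so(10).

D5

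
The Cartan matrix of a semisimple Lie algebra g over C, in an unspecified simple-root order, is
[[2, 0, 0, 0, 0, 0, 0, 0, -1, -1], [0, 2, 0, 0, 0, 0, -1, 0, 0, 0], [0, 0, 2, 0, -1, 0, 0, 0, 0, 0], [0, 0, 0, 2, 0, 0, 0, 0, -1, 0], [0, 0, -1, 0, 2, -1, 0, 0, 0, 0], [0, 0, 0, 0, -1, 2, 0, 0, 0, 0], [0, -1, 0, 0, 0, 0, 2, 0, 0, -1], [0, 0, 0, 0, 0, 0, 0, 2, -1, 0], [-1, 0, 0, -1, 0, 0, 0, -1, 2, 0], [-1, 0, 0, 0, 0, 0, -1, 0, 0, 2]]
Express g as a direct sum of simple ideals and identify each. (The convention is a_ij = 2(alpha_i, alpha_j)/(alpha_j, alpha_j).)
A_3 + D_7

The diagram associated to this matrix has two connected components: the simple roots {alpha_3, alpha_5, alpha_6} form a chain of 3 nodes with single edges (A_3), and {alpha_1, alpha_2, alpha_4, alpha_7, alpha_8, alpha_9, alpha_10} form a chain of 5 nodes with a fork of two nodes at one end (D_7). A semisimple Lie algebra decomposes uniquely as the direct sum of simple ideals, one per connected component of its Dynkin diagram, so g ≅ A_3 ⊕ D_7 (dimension 15 + 91 = 106).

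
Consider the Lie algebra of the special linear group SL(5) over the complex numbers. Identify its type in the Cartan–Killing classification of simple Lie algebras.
This is sl(5), which has dimension 5^2 - 1 = 24 and rank 5 - 1 = 4 (a Cartan subalgebra is the diagonal traceless matrices). In the classification of classical Lie algebras, the special linear algebra sl(n+1) has type A_n; here n = 4, so the Dynkin diagram is a chain of 4 nodes with single edges (A_4). Hence the type is A_4.

type A_4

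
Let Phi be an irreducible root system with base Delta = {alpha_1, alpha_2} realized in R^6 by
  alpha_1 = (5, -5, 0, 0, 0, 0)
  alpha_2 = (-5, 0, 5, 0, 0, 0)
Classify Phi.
Compute the Cartan integers a_ij = 2(alpha_i, alpha_j)/(alpha_j, alpha_j); the resulting 2x2 Cartan matrix is
[[2, -1], [-1, 2]].
All simple roots have the same length, so the diagram is simply laced. The associated Dynkin diagram is a chain of 2 nodes with single edges (A_2), so the type is A_2 (the algebra sl(3)).

A_2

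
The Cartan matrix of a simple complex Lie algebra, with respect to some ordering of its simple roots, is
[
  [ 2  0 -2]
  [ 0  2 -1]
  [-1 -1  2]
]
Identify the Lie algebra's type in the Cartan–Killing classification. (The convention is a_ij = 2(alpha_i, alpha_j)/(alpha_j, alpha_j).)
The matrix has rank 3 with 2's on the diagonal. Reading the off-diagonal entries as Dynkin edges (a single edge where a_ij = a_ji = -1; a double or triple edge where a_ij * a_ji = 2 or 3), the diagram is a chain of 3 nodes with a double edge at one end; the terminal node there is the unique long simple root (C_3). One simple-root ordering that puts it in standard form is (alpha_2, alpha_3, alpha_1). So the algebra is type C_3, i.e. sp(6).

C_3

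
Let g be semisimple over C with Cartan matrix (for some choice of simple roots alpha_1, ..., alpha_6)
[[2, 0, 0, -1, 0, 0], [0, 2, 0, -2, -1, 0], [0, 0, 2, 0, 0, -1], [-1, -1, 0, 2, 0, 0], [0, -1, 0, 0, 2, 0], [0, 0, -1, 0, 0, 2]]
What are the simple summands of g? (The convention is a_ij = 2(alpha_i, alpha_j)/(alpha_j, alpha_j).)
A2 + F4

The diagram associated to this matrix has two connected components: the simple roots {alpha_3, alpha_6} form a chain of 2 nodes with single edges (A_2), and {alpha_1, alpha_2, alpha_4, alpha_5} form a chain of 4 nodes with a double edge between the middle two (F_4). A semisimple Lie algebra decomposes uniquely as the direct sum of simple ideals, one per connected component of its Dynkin diagram, so g ≅ A_2 ⊕ F_4 (dimension 8 + 52 = 60).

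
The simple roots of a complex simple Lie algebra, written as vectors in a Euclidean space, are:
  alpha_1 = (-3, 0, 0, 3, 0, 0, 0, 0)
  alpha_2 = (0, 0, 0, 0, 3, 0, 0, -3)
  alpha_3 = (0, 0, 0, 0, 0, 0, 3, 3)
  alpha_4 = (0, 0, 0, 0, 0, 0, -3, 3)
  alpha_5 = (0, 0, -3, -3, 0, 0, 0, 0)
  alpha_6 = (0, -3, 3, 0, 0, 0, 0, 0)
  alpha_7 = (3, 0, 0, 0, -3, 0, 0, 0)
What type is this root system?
D7

Compute the Cartan integers a_ij = 2(alpha_i, alpha_j)/(alpha_j, alpha_j); the resulting 7x7 Cartan matrix is
[[2, 0, 0, 0, -1, 0, -1], [0, 2, -1, -1, 0, 0, -1], [0, -1, 2, 0, 0, 0, 0], [0, -1, 0, 2, 0, 0, 0], [-1, 0, 0, 0, 2, -1, 0], [0, 0, 0, 0, -1, 2, 0], [-1, -1, 0, 0, 0, 0, 2]].
All simple roots have the same length, so the diagram is simply laced. The associated Dynkin diagram is a chain of 5 nodes with a fork of two nodes at one end (D_7), so the type is D_7 (the algebra so(14)).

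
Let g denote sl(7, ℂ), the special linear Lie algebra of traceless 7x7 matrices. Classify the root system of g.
This is sl(7), which has dimension 7^2 - 1 = 48 and rank 7 - 1 = 6 (a Cartan subalgebra is the diagonal traceless matrices). In the classification of classical Lie algebras, the special linear algebra sl(n+1) has type A_n; here n = 6, so the Dynkin diagram is a chain of 6 nodes with single edges (A_6). Hence the type is A_6.

A_6 (sl(7))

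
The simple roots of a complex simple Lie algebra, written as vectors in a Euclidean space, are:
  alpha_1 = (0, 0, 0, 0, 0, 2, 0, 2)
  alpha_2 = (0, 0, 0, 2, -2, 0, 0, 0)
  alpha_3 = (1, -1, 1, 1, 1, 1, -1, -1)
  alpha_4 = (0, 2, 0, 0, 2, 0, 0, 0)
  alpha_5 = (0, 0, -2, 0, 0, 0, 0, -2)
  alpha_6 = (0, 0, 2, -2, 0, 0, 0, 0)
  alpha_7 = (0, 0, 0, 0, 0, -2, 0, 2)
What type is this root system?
E_7

Compute the Cartan integers a_ij = 2(alpha_i, alpha_j)/(alpha_j, alpha_j); the resulting 7x7 Cartan matrix is
[[2, 0, 0, 0, -1, 0, 0], [0, 2, 0, -1, 0, -1, 0], [0, 0, 2, 0, 0, 0, -1], [0, -1, 0, 2, 0, 0, 0], [-1, 0, 0, 0, 2, -1, -1], [0, -1, 0, 0, -1, 2, 0], [0, 0, -1, 0, -1, 0, 2]].
All simple roots have the same length, so the diagram is simply laced. The associated Dynkin diagram is a chain of 6 nodes with one extra node attached to the third node from one end (E_7), so the type is E_7.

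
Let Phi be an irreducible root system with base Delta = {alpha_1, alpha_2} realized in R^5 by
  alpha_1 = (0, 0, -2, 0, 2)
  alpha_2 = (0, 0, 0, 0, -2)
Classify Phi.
Compute the Cartan integers a_ij = 2(alpha_i, alpha_j)/(alpha_j, alpha_j); the resulting 2x2 Cartan matrix is
[[2, -2], [-1, 2]].
The roots have two lengths (squared-length ratio 2:1); the short ones are alpha_{2}. The associated Dynkin diagram is a chain of 2 nodes with a double edge at one end; the terminal node there is the unique short simple root (B_2), so the type is B_2 (the algebra so(5)).

B2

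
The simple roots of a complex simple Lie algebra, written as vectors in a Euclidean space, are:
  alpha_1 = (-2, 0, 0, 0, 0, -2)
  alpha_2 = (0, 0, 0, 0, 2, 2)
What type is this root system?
A_2

Compute the Cartan integers a_ij = 2(alpha_i, alpha_j)/(alpha_j, alpha_j); the resulting 2x2 Cartan matrix is
[[2, -1], [-1, 2]].
All simple roots have the same length, so the diagram is simply laced. The associated Dynkin diagram is a chain of 2 nodes with single edges (A_2), so the type is A_2 (the algebra sl(3)).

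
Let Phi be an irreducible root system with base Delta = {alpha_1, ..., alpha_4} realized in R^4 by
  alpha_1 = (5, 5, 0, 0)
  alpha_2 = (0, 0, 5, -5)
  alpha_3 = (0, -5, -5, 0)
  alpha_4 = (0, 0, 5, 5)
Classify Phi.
Compute the Cartan integers a_ij = 2(alpha_i, alpha_j)/(alpha_j, alpha_j); the resulting 4x4 Cartan matrix is
[[2, 0, -1, 0], [0, 2, -1, 0], [-1, -1, 2, -1], [0, 0, -1, 2]].
All simple roots have the same length, so the diagram is simply laced. The associated Dynkin diagram is a chain of 2 nodes with a fork of two nodes at one end (D_4), so the type is D_4 (the algebra so(8)).

D_4 (so(8))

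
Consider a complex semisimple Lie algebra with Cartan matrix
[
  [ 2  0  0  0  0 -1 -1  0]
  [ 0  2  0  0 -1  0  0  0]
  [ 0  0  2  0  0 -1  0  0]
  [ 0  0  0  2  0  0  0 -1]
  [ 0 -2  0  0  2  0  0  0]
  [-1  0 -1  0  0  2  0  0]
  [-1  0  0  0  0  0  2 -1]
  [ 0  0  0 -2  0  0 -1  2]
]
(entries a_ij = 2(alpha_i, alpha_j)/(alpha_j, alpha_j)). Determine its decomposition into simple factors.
type B_2 + type B_6

The diagram associated to this matrix has two connected components: the simple roots {alpha_2, alpha_5} form a chain of 2 nodes with a double edge at one end; the terminal node there is the unique short simple root (B_2), and {alpha_1, alpha_3, alpha_4, alpha_6, alpha_7, alpha_8} form a chain of 6 nodes with a double edge at one end; the terminal node there is the unique short simple root (B_6). A semisimple Lie algebra decomposes uniquely as the direct sum of simple ideals, one per connected component of its Dynkin diagram, so g ≅ B_2 ⊕ B_6 (dimension 10 + 78 = 88).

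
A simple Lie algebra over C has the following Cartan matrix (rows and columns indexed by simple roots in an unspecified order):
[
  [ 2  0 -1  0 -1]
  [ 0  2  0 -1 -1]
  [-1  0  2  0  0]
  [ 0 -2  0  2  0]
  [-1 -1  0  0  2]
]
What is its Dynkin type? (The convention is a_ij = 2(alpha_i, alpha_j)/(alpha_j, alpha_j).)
C5

The matrix has rank 5 with 2's on the diagonal. Reading the off-diagonal entries as Dynkin edges (a single edge where a_ij = a_ji = -1; a double or triple edge where a_ij * a_ji = 2 or 3), the diagram is a chain of 5 nodes with a double edge at one end; the terminal node there is the unique long simple root (C_5). One simple-root ordering that puts it in standard form is (alpha_3, alpha_1, alpha_5, alpha_2, alpha_4). So the algebra is type C_5, i.e. sp(10).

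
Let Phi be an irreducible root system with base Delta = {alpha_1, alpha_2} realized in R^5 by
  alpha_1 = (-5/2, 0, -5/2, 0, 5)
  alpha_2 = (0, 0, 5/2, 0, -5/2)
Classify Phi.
Compute the Cartan integers a_ij = 2(alpha_i, alpha_j)/(alpha_j, alpha_j); the resulting 2x2 Cartan matrix is
[[2, -3], [-1, 2]].
The roots have two lengths (squared-length ratio 3:1); the short ones are alpha_{2}. The associated Dynkin diagram is two nodes joined by a triple edge (G_2), so the type is G_2.

type G_2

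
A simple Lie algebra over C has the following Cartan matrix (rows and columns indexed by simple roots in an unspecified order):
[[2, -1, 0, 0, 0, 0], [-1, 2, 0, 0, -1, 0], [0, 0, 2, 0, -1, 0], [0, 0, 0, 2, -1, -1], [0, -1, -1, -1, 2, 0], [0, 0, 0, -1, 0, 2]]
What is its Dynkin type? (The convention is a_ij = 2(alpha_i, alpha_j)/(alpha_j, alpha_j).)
The matrix has rank 6 with 2's on the diagonal. Reading the off-diagonal entries as Dynkin edges (a single edge where a_ij = a_ji = -1; a double or triple edge where a_ij * a_ji = 2 or 3), the diagram is a chain of 5 nodes with one extra node attached to the third node from one end (E_6). One simple-root ordering that puts it in standard form is (alpha_1, alpha_3, alpha_2, alpha_5, alpha_4, alpha_6). So the algebra is type E_6.

E_6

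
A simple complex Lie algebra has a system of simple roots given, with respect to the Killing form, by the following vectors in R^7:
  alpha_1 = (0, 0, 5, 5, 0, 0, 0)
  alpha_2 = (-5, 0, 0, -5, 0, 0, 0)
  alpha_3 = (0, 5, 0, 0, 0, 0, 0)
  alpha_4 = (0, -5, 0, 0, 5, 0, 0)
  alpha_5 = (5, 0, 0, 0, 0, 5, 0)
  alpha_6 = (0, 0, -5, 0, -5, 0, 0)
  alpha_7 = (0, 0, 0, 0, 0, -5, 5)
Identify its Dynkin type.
Compute the Cartan integers a_ij = 2(alpha_i, alpha_j)/(alpha_j, alpha_j); the resulting 7x7 Cartan matrix is
[[2, -1, 0, 0, 0, -1, 0], [-1, 2, 0, 0, -1, 0, 0], [0, 0, 2, -1, 0, 0, 0], [0, 0, -2, 2, 0, -1, 0], [0, -1, 0, 0, 2, 0, -1], [-1, 0, 0, -1, 0, 2, 0], [0, 0, 0, 0, -1, 0, 2]].
The roots have two lengths (squared-length ratio 2:1); the short ones are alpha_{3}. The associated Dynkin diagram is a chain of 7 nodes with a double edge at one end; the terminal node there is the unique short simple root (B_7), so the type is B_7 (the algebra so(15)).

B_7 (so(15))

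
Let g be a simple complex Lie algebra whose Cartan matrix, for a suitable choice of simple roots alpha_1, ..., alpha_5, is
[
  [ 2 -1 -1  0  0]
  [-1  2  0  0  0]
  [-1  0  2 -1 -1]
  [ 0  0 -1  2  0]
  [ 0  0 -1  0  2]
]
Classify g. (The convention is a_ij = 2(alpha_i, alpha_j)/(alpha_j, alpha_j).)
The matrix has rank 5 with 2's on the diagonal. Reading the off-diagonal entries as Dynkin edges (a single edge where a_ij = a_ji = -1; a double or triple edge where a_ij * a_ji = 2 or 3), the diagram is a chain of 3 nodes with a fork of two nodes at one end (D_5). One simple-root ordering that puts it in standard form is (alpha_2, alpha_1, alpha_3, alpha_5, alpha_4). So the algebra is type D_5, i.e. so(10).

D_5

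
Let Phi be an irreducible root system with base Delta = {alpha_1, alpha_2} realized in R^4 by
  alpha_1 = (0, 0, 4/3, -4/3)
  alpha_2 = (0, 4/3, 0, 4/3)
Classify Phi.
A_2

Compute the Cartan integers a_ij = 2(alpha_i, alpha_j)/(alpha_j, alpha_j); the resulting 2x2 Cartan matrix is
[[2, -1], [-1, 2]].
All simple roots have the same length, so the diagram is simply laced. The associated Dynkin diagram is a chain of 2 nodes with single edges (A_2), so the type is A_2 (the algebra sl(3)).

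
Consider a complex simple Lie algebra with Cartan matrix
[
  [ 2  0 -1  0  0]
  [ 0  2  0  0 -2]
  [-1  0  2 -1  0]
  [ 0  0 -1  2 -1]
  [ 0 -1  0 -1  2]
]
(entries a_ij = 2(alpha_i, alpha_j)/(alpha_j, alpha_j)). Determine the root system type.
C5

The matrix has rank 5 with 2's on the diagonal. Reading the off-diagonal entries as Dynkin edges (a single edge where a_ij = a_ji = -1; a double or triple edge where a_ij * a_ji = 2 or 3), the diagram is a chain of 5 nodes with a double edge at one end; the terminal node there is the unique long simple root (C_5). One simple-root ordering that puts it in standard form is (alpha_1, alpha_3, alpha_4, alpha_5, alpha_2). So the algebra is type C_5, i.e. sp(10).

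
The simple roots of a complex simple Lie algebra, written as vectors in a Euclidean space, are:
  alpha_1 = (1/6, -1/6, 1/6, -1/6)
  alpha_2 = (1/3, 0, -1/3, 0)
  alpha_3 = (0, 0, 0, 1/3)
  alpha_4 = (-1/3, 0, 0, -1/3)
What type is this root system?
Compute the Cartan integers a_ij = 2(alpha_i, alpha_j)/(alpha_j, alpha_j); the resulting 4x4 Cartan matrix is
[[2, 0, -1, 0], [0, 2, 0, -1], [-1, 0, 2, -1], [0, -1, -2, 2]].
The roots have two lengths (squared-length ratio 2:1); the short ones are alpha_{1,3}. The associated Dynkin diagram is a chain of 4 nodes with a double edge between the middle two (F_4), so the type is F_4.

F_4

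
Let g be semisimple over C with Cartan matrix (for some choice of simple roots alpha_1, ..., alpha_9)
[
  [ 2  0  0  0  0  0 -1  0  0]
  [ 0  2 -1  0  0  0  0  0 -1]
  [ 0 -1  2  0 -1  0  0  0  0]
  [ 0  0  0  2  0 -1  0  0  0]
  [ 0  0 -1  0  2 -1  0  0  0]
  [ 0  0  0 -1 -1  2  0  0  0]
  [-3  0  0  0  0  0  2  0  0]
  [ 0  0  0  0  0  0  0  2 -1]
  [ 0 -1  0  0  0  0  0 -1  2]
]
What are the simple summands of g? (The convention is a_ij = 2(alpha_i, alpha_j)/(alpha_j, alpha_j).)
A7 + G2

The diagram associated to this matrix has two connected components: the simple roots {alpha_2, alpha_3, alpha_4, alpha_5, alpha_6, alpha_8, alpha_9} form a chain of 7 nodes with single edges (A_7), and {alpha_1, alpha_7} form two nodes joined by a triple edge (G_2). A semisimple Lie algebra decomposes uniquely as the direct sum of simple ideals, one per connected component of its Dynkin diagram, so g ≅ A_7 ⊕ G_2 (dimension 63 + 14 = 77).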